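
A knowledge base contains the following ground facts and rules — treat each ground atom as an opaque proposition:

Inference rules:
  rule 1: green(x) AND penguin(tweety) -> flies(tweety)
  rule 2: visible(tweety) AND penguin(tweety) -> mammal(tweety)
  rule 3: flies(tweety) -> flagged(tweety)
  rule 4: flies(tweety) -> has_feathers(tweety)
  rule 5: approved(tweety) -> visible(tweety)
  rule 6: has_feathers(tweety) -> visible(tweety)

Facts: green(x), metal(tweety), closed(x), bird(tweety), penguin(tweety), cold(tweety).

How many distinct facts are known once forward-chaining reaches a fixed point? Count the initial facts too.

11

Round 1: rule 1 [green(x) AND penguin(tweety) -> flies(tweety)]. Adds flies(tweety).
Round 2: rule 3 [flies(tweety) -> flagged(tweety)]; rule 4 [flies(tweety) -> has_feathers(tweety)]. Adds flagged(tweety), has_feathers(tweety).
Round 3: rule 6 [has_feathers(tweety) -> visible(tweety)]. Adds visible(tweety).
Round 4: rule 2 [visible(tweety) AND penguin(tweety) -> mammal(tweety)]. Adds mammal(tweety).
Closure: {bird(tweety), closed(x), cold(tweety), flagged(tweety), flies(tweety), green(x), has_feathers(tweety), mammal(tweety), metal(tweety), penguin(tweety), visible(tweety)} — 11 facts.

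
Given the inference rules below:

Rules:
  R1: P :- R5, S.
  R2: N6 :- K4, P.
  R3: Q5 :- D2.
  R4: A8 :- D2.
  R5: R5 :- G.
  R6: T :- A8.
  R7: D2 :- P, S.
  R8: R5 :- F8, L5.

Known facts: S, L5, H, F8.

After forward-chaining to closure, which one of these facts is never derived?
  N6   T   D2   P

Round 1 — R8, derive R5.
Round 2 — R1, derive P.
Round 3 — R7, derive D2.
Round 4 — R3, R4, derive Q5, A8.
Round 5 — R6, derive T.
Derived: D2 (round 3), T (round 5), P (round 2). N6 never appears in any round.

N6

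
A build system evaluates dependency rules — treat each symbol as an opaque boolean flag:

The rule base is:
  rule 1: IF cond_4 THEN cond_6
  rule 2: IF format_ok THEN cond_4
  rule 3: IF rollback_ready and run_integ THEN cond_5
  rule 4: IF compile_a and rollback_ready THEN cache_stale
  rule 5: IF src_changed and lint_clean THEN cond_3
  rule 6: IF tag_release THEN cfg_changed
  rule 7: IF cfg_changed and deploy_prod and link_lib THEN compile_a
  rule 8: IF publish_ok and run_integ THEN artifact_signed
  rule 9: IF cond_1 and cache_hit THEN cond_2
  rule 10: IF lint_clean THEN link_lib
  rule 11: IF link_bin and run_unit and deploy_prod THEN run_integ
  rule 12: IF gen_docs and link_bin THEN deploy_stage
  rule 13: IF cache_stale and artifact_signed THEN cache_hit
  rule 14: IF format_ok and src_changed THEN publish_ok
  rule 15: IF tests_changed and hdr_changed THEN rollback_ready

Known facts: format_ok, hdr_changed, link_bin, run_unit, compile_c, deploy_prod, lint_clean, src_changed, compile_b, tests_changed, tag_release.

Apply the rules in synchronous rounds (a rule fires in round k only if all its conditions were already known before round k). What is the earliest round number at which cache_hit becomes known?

4

[1] rule 2 [IF format_ok THEN cond_4]; rule 5 [IF src_changed and lint_clean THEN cond_3]; rule 6 [IF tag_release THEN cfg_changed]; rule 10 [IF lint_clean THEN link_lib]; rule 11 [IF link_bin and run_unit and deploy_prod THEN run_integ]; rule 14 [IF format_ok and src_changed THEN publish_ok]; rule 15 [IF tests_changed and hdr_changed THEN rollback_ready]. ⇒ new: cond_4, cond_3, cfg_changed, link_lib, run_integ, publish_ok, rollback_ready.
[2] rule 1 [IF cond_4 THEN cond_6]; rule 3 [IF rollback_ready and run_integ THEN cond_5]; rule 7 [IF cfg_changed and deploy_prod and link_lib THEN compile_a]; rule 8 [IF publish_ok and run_integ THEN artifact_signed]. ⇒ new: cond_6, cond_5, compile_a, artifact_signed.
[3] rule 4 [IF compile_a and rollback_ready THEN cache_stale]. ⇒ new: cache_stale.
[4] rule 13 [IF cache_stale and artifact_signed THEN cache_hit]. ⇒ new: cache_hit.
cache_hit first appears in round 4.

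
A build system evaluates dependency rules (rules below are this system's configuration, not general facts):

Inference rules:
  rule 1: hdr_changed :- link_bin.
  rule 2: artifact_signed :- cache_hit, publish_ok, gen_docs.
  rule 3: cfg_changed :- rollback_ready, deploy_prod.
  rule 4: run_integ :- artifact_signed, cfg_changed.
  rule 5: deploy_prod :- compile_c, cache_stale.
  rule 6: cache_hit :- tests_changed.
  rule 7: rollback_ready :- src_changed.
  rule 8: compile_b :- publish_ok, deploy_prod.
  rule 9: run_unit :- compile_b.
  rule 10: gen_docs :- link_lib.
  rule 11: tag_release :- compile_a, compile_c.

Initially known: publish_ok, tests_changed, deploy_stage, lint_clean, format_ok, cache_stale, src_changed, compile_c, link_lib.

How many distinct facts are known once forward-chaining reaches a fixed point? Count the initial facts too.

18

[1] rule 5 [deploy_prod :- compile_c, cache_stale.]; rule 6 [cache_hit :- tests_changed.]; rule 7 [rollback_ready :- src_changed.]; rule 10 [gen_docs :- link_lib.]. ⇒ new: deploy_prod, cache_hit, rollback_ready, gen_docs.
[2] rule 2 [artifact_signed :- cache_hit, publish_ok, gen_docs.]; rule 3 [cfg_changed :- rollback_ready, deploy_prod.]; rule 8 [compile_b :- publish_ok, deploy_prod.]. ⇒ new: artifact_signed, cfg_changed, compile_b.
[3] rule 4 [run_integ :- artifact_signed, cfg_changed.]; rule 9 [run_unit :- compile_b.]. ⇒ new: run_integ, run_unit.
Closure: {artifact_signed, cache_hit, cache_stale, cfg_changed, compile_b, compile_c, deploy_prod, deploy_stage, format_ok, gen_docs, link_lib, lint_clean, publish_ok, rollback_ready, run_integ, run_unit, src_changed, tests_changed} — 18 facts.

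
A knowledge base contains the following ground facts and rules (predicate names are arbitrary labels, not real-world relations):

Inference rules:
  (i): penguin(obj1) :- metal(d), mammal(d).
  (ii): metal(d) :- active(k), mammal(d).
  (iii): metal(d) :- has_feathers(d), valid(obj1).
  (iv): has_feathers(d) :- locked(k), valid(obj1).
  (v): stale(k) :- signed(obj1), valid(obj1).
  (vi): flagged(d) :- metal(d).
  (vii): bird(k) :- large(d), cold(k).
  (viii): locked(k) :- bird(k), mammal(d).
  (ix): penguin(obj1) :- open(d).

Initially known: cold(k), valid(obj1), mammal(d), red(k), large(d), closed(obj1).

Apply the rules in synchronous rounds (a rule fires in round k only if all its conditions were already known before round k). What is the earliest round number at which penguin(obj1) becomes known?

Round 1 fires (vii), giving bird(k).
Round 2 fires (viii), giving locked(k).
Round 3 fires (iv), giving has_feathers(d).
Round 4 fires (iii), giving metal(d).
Round 5 fires (i), (vi), giving penguin(obj1), flagged(d).
penguin(obj1) first appears in round 5.

5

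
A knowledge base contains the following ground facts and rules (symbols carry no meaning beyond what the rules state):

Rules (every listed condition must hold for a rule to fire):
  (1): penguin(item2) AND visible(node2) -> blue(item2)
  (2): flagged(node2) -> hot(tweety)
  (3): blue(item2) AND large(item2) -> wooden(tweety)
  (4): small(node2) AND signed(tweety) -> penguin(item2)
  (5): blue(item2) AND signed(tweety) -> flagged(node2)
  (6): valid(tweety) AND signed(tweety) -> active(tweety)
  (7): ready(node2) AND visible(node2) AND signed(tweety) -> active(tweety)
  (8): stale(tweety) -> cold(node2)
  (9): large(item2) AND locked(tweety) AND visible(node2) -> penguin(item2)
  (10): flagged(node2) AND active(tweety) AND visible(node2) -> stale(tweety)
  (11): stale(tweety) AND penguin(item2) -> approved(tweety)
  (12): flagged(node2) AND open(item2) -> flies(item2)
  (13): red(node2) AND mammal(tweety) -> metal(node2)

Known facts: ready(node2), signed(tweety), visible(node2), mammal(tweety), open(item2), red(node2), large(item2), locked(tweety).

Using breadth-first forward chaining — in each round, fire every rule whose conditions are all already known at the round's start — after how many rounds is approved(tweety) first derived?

5

[1] (7) [ready(node2) AND visible(node2) AND signed(tweety) -> active(tweety)]; (9) [large(item2) AND locked(tweety) AND visible(node2) -> penguin(item2)]; (13) [red(node2) AND mammal(tweety) -> metal(node2)]. ⇒ new: active(tweety), penguin(item2), metal(node2).
[2] (1) [penguin(item2) AND visible(node2) -> blue(item2)]. ⇒ new: blue(item2).
[3] (3) [blue(item2) AND large(item2) -> wooden(tweety)]; (5) [blue(item2) AND signed(tweety) -> flagged(node2)]. ⇒ new: wooden(tweety), flagged(node2).
[4] (2) [flagged(node2) -> hot(tweety)]; (10) [flagged(node2) AND active(tweety) AND visible(node2) -> stale(tweety)]; (12) [flagged(node2) AND open(item2) -> flies(item2)]. ⇒ new: hot(tweety), stale(tweety), flies(item2).
[5] (8) [stale(tweety) -> cold(node2)]; (11) [stale(tweety) AND penguin(item2) -> approved(tweety)]. ⇒ new: cold(node2), approved(tweety).
approved(tweety) first appears in round 5.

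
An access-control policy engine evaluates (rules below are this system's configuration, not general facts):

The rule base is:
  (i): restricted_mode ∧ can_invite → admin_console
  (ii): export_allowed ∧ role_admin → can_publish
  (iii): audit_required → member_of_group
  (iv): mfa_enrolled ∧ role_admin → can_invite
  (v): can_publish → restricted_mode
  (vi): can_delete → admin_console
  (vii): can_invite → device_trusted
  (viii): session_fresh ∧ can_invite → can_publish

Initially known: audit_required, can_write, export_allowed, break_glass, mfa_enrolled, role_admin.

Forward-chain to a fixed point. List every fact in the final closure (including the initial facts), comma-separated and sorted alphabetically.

admin_console, audit_required, break_glass, can_invite, can_publish, can_write, device_trusted, export_allowed, member_of_group, mfa_enrolled, restricted_mode, role_admin

Round 1: (ii) [export_allowed ∧ role_admin → can_publish]; (iii) [audit_required → member_of_group]; (iv) [mfa_enrolled ∧ role_admin → can_invite]. Adds can_publish, member_of_group, can_invite.
Round 2: (v) [can_publish → restricted_mode]; (vii) [can_invite → device_trusted]. Adds restricted_mode, device_trusted.
Round 3: (i) [restricted_mode ∧ can_invite → admin_console]. Adds admin_console.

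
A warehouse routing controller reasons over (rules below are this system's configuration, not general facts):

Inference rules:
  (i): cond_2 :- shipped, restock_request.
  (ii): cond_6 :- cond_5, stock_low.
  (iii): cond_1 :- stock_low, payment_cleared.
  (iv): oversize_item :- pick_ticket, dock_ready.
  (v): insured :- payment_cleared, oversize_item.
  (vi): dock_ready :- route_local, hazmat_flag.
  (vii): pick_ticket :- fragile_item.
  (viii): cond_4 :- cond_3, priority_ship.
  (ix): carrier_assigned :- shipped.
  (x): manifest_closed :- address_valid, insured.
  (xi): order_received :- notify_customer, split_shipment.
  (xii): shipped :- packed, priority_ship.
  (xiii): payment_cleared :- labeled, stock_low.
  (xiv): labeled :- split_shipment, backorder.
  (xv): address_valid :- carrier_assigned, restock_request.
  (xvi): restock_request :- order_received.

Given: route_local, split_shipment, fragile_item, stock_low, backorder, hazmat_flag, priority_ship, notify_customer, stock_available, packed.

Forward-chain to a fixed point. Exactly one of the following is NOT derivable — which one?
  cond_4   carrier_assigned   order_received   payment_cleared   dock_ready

cond_4

Round 1 fires (vi), (vii), (xi), (xii), (xiv), giving dock_ready, pick_ticket, order_received, shipped, labeled.
Round 2 fires (iv), (ix), (xiii), (xvi), giving oversize_item, carrier_assigned, payment_cleared, restock_request.
Round 3 fires (i), (iii), (v), (xv), giving cond_2, cond_1, insured, address_valid.
Round 4 fires (x), giving manifest_closed.
Derived: dock_ready (round 1), carrier_assigned (round 2), order_received (round 1), payment_cleared (round 2). cond_4 never appears in any round.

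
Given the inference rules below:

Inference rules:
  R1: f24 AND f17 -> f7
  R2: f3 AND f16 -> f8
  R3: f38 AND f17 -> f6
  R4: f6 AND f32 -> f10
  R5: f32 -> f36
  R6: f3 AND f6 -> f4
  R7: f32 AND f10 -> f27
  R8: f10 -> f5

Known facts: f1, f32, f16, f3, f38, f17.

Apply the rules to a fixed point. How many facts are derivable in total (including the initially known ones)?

Round 1 — R2, R3, R5, derive f8, f6, f36.
Round 2 — R4, R6, derive f10, f4.
Round 3 — R7, R8, derive f27, f5.
Closure: {f1, f10, f16, f17, f27, f3, f32, f36, f38, f4, f5, f6, f8} — 13 facts.

13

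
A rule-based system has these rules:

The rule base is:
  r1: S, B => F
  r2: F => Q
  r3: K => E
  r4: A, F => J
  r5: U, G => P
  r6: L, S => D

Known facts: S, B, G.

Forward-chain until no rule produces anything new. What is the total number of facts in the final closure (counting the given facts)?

Round 1: r1 [S, B => F]. New: F.
Round 2: r2 [F => Q]. New: Q.
Closure: {B, F, G, Q, S} — 5 facts.

5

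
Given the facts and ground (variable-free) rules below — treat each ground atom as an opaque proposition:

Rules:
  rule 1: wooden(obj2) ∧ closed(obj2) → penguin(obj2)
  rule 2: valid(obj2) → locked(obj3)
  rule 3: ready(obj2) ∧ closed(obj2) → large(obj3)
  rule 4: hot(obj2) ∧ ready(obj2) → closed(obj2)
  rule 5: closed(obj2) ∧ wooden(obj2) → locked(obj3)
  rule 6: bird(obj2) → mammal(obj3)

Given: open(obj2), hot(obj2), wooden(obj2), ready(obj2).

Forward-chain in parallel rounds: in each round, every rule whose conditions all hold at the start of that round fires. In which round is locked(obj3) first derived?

Round 1 — rule 4, derive closed(obj2).
Round 2 — rule 1, rule 3, rule 5, derive penguin(obj2), large(obj3), locked(obj3).
locked(obj3) first appears in round 2.

2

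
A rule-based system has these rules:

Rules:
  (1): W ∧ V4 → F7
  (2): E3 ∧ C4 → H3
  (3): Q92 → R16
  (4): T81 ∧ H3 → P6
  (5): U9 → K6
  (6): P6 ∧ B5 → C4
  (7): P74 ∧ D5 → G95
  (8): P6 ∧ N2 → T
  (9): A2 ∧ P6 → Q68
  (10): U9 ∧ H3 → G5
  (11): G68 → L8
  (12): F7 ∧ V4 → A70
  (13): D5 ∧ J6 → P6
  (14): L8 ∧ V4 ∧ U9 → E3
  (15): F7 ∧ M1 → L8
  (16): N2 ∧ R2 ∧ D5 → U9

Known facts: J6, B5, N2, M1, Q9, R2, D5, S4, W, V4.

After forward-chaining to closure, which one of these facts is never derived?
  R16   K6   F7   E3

R16

Round 1 — (1), (13), (16), derive F7, P6, U9.
Round 2 — (5), (6), (8), (12), (15), derive K6, C4, T, A70, L8.
Round 3 — (14), derive E3.
Round 4 — (2), derive H3.
Round 5 — (10), derive G5.
Derived: E3 (round 3), F7 (round 1), K6 (round 2). R16 never appears in any round.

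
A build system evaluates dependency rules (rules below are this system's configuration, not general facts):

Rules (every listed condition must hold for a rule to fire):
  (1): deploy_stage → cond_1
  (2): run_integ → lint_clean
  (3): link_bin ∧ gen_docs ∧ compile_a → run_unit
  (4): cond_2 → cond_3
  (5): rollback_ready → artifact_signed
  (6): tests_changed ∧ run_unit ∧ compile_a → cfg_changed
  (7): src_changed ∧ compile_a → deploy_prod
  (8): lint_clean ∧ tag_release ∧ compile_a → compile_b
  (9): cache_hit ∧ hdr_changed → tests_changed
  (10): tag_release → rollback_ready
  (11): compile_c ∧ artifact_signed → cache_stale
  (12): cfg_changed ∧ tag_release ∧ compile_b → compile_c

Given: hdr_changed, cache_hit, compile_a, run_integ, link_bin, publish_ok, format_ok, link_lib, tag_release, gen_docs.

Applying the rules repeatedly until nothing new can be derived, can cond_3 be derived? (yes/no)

Round 1: (2) [run_integ → lint_clean]; (3) [link_bin ∧ gen_docs ∧ compile_a → run_unit]; (9) [cache_hit ∧ hdr_changed → tests_changed]; (10) [tag_release → rollback_ready]. Adds lint_clean, run_unit, tests_changed, rollback_ready.
Round 2: (5) [rollback_ready → artifact_signed]; (6) [tests_changed ∧ run_unit ∧ compile_a → cfg_changed]; (8) [lint_clean ∧ tag_release ∧ compile_a → compile_b]. Adds artifact_signed, cfg_changed, compile_b.
Round 3: (12) [cfg_changed ∧ tag_release ∧ compile_b → compile_c]. Adds compile_c.
Round 4: (11) [compile_c ∧ artifact_signed → cache_stale]. Adds cache_stale.
Fixed point reached. cond_3 is concluded only by (4); (4) needs cond_2 (never derived).

no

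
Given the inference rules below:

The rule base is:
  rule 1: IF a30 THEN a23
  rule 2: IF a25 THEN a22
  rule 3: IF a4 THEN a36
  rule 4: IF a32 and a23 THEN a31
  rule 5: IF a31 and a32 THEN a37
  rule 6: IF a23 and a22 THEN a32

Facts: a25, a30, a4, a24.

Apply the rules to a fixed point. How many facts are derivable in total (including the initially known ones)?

Round 1 — rule 1, rule 2, rule 3, derive a23, a22, a36.
Round 2 — rule 6, derive a32.
Round 3 — rule 4, derive a31.
Round 4 — rule 5, derive a37.
Closure: {a22, a23, a24, a25, a30, a31, a32, a36, a37, a4} — 10 facts.

10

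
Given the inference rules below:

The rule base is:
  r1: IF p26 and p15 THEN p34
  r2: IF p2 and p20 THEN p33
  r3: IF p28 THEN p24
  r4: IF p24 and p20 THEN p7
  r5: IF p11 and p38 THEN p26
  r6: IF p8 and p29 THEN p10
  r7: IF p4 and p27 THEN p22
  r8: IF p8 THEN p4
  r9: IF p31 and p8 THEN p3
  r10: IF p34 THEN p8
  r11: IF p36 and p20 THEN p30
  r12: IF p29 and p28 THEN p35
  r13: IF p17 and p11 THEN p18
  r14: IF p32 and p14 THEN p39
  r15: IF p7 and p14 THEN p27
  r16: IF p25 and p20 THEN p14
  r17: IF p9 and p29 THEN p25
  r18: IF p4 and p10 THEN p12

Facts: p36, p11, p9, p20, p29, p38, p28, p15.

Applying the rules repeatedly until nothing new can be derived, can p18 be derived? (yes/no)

no

[1] r3 [IF p28 THEN p24]; r5 [IF p11 and p38 THEN p26]; r11 [IF p36 and p20 THEN p30]; r12 [IF p29 and p28 THEN p35]; r17 [IF p9 and p29 THEN p25]. ⇒ new: p24, p26, p30, p35, p25.
[2] r1 [IF p26 and p15 THEN p34]; r4 [IF p24 and p20 THEN p7]; r16 [IF p25 and p20 THEN p14]. ⇒ new: p34, p7, p14.
[3] r10 [IF p34 THEN p8]; r15 [IF p7 and p14 THEN p27]. ⇒ new: p8, p27.
[4] r6 [IF p8 and p29 THEN p10]; r8 [IF p8 THEN p4]. ⇒ new: p10, p4.
[5] r7 [IF p4 and p27 THEN p22]; r18 [IF p4 and p10 THEN p12]. ⇒ new: p22, p12.
Fixed point reached. p18 is concluded only by r13; r13 needs p17 (never derived).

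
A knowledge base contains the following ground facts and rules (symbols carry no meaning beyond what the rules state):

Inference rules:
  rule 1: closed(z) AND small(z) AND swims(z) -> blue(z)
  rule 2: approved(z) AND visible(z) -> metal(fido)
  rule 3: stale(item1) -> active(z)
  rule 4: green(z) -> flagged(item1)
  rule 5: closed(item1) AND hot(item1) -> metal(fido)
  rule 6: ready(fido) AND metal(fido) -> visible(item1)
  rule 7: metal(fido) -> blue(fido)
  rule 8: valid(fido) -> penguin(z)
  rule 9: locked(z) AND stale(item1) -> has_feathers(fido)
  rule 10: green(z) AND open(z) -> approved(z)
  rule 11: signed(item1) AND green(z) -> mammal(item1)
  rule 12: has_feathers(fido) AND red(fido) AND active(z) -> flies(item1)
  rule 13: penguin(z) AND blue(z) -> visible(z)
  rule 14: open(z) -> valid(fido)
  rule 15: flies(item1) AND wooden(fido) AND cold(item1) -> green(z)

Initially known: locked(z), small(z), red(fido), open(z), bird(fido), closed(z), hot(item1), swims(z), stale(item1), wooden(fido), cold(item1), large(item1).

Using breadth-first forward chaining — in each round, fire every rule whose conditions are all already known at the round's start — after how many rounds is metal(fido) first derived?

5

[1] rule 1 [closed(z) AND small(z) AND swims(z) -> blue(z)]; rule 3 [stale(item1) -> active(z)]; rule 9 [locked(z) AND stale(item1) -> has_feathers(fido)]; rule 14 [open(z) -> valid(fido)]. ⇒ new: blue(z), active(z), has_feathers(fido), valid(fido).
[2] rule 8 [valid(fido) -> penguin(z)]; rule 12 [has_feathers(fido) AND red(fido) AND active(z) -> flies(item1)]. ⇒ new: penguin(z), flies(item1).
[3] rule 13 [penguin(z) AND blue(z) -> visible(z)]; rule 15 [flies(item1) AND wooden(fido) AND cold(item1) -> green(z)]. ⇒ new: visible(z), green(z).
[4] rule 4 [green(z) -> flagged(item1)]; rule 10 [green(z) AND open(z) -> approved(z)]. ⇒ new: flagged(item1), approved(z).
[5] rule 2 [approved(z) AND visible(z) -> metal(fido)]. ⇒ new: metal(fido).
metal(fido) first appears in round 5.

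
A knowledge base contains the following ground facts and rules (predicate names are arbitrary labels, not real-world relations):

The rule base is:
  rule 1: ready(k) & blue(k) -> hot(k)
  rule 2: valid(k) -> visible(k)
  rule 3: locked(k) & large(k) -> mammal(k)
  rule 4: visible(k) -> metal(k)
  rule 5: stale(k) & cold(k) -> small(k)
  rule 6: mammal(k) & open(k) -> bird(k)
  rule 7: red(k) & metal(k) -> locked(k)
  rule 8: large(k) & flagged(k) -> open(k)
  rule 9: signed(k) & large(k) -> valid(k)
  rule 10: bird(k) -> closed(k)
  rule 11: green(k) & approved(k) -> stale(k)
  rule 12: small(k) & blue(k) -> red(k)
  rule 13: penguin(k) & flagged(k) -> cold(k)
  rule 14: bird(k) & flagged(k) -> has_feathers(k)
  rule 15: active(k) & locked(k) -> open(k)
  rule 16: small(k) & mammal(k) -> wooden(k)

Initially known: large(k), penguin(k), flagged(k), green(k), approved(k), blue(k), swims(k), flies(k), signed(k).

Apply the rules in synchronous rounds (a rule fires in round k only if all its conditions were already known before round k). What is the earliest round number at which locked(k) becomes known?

4

Round 1 — rule 8, rule 9, rule 11, rule 13, derive open(k), valid(k), stale(k), cold(k).
Round 2 — rule 2, rule 5, derive visible(k), small(k).
Round 3 — rule 4, rule 12, derive metal(k), red(k).
Round 4 — rule 7, derive locked(k).
locked(k) first appears in round 4.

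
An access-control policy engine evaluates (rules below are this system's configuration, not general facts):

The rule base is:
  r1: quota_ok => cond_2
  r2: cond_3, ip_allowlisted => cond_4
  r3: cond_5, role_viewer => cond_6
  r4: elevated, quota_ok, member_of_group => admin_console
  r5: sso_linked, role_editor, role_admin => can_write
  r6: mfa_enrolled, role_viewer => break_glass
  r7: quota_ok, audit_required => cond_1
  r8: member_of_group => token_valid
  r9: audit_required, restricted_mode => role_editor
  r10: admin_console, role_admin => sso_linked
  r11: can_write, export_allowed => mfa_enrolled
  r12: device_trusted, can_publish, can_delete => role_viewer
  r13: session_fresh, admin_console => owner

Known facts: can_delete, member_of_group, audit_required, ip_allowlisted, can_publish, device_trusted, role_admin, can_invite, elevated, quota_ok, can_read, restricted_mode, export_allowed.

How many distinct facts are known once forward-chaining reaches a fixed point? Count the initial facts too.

23

Round 1: r1 [quota_ok => cond_2]; r4 [elevated, quota_ok, member_of_group => admin_console]; r7 [quota_ok, audit_required => cond_1]; r8 [member_of_group => token_valid]; r9 [audit_required, restricted_mode => role_editor]; r12 [device_trusted, can_publish, can_delete => role_viewer]. New: cond_2, admin_console, cond_1, token_valid, role_editor, role_viewer.
Round 2: r10 [admin_console, role_admin => sso_linked]. New: sso_linked.
Round 3: r5 [sso_linked, role_editor, role_admin => can_write]. New: can_write.
Round 4: r11 [can_write, export_allowed => mfa_enrolled]. New: mfa_enrolled.
Round 5: r6 [mfa_enrolled, role_viewer => break_glass]. New: break_glass.
Closure: {admin_console, audit_required, break_glass, can_delete, can_invite, can_publish, can_read, can_write, cond_1, cond_2, device_trusted, elevated, export_allowed, ip_allowlisted, member_of_group, mfa_enrolled, quota_ok, restricted_mode, role_admin, role_editor, role_viewer, sso_linked, token_valid} — 23 facts.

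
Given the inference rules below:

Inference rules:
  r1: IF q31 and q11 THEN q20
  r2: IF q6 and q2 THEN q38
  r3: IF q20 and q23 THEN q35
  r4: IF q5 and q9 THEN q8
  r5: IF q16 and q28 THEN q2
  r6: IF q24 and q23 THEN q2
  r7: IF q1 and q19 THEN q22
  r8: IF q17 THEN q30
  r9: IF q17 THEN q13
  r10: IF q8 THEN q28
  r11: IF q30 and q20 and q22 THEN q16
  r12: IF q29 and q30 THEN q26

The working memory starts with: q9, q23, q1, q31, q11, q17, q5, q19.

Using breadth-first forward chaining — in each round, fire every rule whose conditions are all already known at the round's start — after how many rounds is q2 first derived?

3

Round 1: r1 [IF q31 and q11 THEN q20]; r4 [IF q5 and q9 THEN q8]; r7 [IF q1 and q19 THEN q22]; r8 [IF q17 THEN q30]; r9 [IF q17 THEN q13]. New: q20, q8, q22, q30, q13.
Round 2: r3 [IF q20 and q23 THEN q35]; r10 [IF q8 THEN q28]; r11 [IF q30 and q20 and q22 THEN q16]. New: q35, q28, q16.
Round 3: r5 [IF q16 and q28 THEN q2]. New: q2.
q2 first appears in round 3.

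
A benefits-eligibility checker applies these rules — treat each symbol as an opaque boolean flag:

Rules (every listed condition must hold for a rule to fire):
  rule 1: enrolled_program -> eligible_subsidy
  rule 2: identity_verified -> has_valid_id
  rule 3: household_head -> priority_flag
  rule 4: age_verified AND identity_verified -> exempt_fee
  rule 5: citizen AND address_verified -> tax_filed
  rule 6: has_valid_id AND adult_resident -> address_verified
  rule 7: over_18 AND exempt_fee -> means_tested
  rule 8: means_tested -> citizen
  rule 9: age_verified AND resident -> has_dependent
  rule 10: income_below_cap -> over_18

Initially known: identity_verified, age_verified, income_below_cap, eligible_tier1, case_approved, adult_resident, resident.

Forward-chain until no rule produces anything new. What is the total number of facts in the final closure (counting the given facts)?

15

Round 1 fires rule 2, rule 4, rule 9, rule 10, giving has_valid_id, exempt_fee, has_dependent, over_18.
Round 2 fires rule 6, rule 7, giving address_verified, means_tested.
Round 3 fires rule 8, giving citizen.
Round 4 fires rule 5, giving tax_filed.
Closure: {address_verified, adult_resident, age_verified, case_approved, citizen, eligible_tier1, exempt_fee, has_dependent, has_valid_id, identity_verified, income_below_cap, means_tested, over_18, resident, tax_filed} — 15 facts.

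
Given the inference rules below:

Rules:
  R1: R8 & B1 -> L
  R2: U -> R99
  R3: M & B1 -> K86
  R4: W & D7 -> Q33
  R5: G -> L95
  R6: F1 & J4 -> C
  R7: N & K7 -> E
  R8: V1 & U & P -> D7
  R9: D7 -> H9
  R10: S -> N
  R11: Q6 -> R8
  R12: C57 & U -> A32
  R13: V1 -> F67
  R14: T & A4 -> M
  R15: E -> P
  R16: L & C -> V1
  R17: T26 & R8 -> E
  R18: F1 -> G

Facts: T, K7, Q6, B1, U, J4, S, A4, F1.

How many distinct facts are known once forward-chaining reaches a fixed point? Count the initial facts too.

Round 1 — R2, R6, R10, R11, R14, R18, derive R99, C, N, R8, M, G.
Round 2 — R1, R3, R5, R7, derive L, K86, L95, E.
Round 3 — R15, R16, derive P, V1.
Round 4 — R8, R13, derive D7, F67.
Round 5 — R9, derive H9.
Closure: {A4, B1, C, D7, E, F1, F67, G, H9, J4, K7, K86, L, L95, M, N, P, Q6, R8, R99, S, T, U, V1} — 24 facts.

24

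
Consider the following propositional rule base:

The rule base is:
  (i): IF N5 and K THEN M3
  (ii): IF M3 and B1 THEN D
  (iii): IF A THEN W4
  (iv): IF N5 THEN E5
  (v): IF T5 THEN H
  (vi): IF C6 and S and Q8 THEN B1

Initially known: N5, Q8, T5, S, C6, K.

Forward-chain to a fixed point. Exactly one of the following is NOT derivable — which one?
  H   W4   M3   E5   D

Round 1: (i) [IF N5 and K THEN M3]; (iv) [IF N5 THEN E5]; (v) [IF T5 THEN H]; (vi) [IF C6 and S and Q8 THEN B1]. Adds M3, E5, H, B1.
Round 2: (ii) [IF M3 and B1 THEN D]. Adds D.
Derived: M3 (round 1), D (round 2), H (round 1), E5 (round 1). W4 never appears in any round.

W4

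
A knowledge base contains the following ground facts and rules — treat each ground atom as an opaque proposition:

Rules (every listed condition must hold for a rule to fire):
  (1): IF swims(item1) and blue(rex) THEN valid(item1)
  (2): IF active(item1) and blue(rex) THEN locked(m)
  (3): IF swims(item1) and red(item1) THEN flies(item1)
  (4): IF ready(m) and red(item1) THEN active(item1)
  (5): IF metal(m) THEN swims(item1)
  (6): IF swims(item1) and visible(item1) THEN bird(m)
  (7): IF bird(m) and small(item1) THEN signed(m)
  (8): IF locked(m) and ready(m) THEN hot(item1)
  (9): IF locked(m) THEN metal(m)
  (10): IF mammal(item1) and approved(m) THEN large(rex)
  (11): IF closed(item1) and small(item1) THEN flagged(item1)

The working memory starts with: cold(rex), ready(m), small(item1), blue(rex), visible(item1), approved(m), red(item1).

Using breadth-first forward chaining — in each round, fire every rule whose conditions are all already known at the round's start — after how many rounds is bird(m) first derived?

5

Round 1: (4) [IF ready(m) and red(item1) THEN active(item1)]. Adds active(item1).
Round 2: (2) [IF active(item1) and blue(rex) THEN locked(m)]. Adds locked(m).
Round 3: (8) [IF locked(m) and ready(m) THEN hot(item1)]; (9) [IF locked(m) THEN metal(m)]. Adds hot(item1), metal(m).
Round 4: (5) [IF metal(m) THEN swims(item1)]. Adds swims(item1).
Round 5: (1) [IF swims(item1) and blue(rex) THEN valid(item1)]; (3) [IF swims(item1) and red(item1) THEN flies(item1)]; (6) [IF swims(item1) and visible(item1) THEN bird(m)]. Adds valid(item1), flies(item1), bird(m).
bird(m) first appears in round 5.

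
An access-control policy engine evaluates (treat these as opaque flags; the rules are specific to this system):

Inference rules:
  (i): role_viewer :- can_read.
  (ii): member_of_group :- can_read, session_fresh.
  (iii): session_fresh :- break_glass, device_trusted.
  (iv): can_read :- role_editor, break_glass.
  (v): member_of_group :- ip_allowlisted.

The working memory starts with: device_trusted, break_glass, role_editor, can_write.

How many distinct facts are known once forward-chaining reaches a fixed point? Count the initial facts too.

8

Round 1 — (iii), (iv), derive session_fresh, can_read.
Round 2 — (i), (ii), derive role_viewer, member_of_group.
Closure: {break_glass, can_read, can_write, device_trusted, member_of_group, role_editor, role_viewer, session_fresh} — 8 facts.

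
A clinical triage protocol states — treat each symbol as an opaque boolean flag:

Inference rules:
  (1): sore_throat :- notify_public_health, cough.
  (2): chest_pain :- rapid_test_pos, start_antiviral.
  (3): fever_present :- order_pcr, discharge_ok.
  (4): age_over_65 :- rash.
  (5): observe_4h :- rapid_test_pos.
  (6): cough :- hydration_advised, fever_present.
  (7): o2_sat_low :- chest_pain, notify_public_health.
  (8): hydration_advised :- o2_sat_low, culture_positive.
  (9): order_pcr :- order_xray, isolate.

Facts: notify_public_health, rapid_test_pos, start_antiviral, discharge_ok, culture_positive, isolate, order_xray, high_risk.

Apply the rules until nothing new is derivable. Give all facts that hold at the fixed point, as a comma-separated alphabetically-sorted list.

Round 1 — (2), (5), (9), derive chest_pain, observe_4h, order_pcr.
Round 2 — (3), (7), derive fever_present, o2_sat_low.
Round 3 — (8), derive hydration_advised.
Round 4 — (6), derive cough.
Round 5 — (1), derive sore_throat.

chest_pain, cough, culture_positive, discharge_ok, fever_present, high_risk, hydration_advised, isolate, notify_public_health, o2_sat_low, observe_4h, order_pcr, order_xray, rapid_test_pos, sore_throat, start_antiviral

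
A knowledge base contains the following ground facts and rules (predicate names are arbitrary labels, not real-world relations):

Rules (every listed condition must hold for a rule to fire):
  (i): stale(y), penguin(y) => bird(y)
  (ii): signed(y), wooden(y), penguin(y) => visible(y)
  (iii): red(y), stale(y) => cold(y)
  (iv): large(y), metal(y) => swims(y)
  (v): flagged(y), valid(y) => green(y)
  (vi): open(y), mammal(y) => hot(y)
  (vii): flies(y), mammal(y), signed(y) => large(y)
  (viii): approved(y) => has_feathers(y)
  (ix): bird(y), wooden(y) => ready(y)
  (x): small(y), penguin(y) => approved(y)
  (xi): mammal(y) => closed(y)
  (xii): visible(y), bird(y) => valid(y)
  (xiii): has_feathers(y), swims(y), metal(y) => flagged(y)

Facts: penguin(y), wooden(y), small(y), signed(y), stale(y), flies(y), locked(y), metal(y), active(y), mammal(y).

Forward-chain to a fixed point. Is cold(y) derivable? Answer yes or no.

no

Round 1 fires (i), (ii), (vii), (x), (xi), giving bird(y), visible(y), large(y), approved(y), closed(y).
Round 2 fires (iv), (viii), (ix), (xii), giving swims(y), has_feathers(y), ready(y), valid(y).
Round 3 fires (xiii), giving flagged(y).
Round 4 fires (v), giving green(y).
Fixed point reached. cold(y) is concluded only by (iii); (iii) needs red(y) (never derived).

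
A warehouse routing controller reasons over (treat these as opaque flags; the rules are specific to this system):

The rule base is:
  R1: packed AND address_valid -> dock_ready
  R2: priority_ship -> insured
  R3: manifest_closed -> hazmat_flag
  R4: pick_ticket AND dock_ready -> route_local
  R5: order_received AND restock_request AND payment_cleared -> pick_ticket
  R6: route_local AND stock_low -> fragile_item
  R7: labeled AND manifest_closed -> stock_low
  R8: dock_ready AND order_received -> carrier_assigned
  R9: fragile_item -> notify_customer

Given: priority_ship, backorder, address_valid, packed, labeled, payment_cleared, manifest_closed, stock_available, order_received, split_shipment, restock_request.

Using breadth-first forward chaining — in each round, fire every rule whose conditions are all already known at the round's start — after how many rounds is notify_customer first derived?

Round 1 — R1, R2, R3, R5, R7, derive dock_ready, insured, hazmat_flag, pick_ticket, stock_low.
Round 2 — R4, R8, derive route_local, carrier_assigned.
Round 3 — R6, derive fragile_item.
Round 4 — R9, derive notify_customer.
notify_customer first appears in round 4.

4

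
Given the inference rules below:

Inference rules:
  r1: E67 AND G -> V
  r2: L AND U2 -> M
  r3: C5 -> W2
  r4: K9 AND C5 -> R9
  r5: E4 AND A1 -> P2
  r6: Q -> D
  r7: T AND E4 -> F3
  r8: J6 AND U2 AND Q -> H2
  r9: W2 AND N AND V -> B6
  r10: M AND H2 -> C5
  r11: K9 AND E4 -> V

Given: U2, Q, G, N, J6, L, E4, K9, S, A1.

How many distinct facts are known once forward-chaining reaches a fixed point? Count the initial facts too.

Round 1 fires r2, r5, r6, r8, r11, giving M, P2, D, H2, V.
Round 2 fires r10, giving C5.
Round 3 fires r3, r4, giving W2, R9.
Round 4 fires r9, giving B6.
Closure: {A1, B6, C5, D, E4, G, H2, J6, K9, L, M, N, P2, Q, R9, S, U2, V, W2} — 19 facts.

19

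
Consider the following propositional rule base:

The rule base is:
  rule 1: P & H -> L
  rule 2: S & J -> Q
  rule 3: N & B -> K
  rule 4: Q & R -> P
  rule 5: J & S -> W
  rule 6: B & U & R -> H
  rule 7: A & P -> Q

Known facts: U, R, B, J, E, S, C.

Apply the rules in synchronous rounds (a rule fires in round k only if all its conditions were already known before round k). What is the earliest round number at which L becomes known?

Round 1 fires rule 2, rule 5, rule 6, giving Q, W, H.
Round 2 fires rule 4, giving P.
Round 3 fires rule 1, giving L.
L first appears in round 3.

3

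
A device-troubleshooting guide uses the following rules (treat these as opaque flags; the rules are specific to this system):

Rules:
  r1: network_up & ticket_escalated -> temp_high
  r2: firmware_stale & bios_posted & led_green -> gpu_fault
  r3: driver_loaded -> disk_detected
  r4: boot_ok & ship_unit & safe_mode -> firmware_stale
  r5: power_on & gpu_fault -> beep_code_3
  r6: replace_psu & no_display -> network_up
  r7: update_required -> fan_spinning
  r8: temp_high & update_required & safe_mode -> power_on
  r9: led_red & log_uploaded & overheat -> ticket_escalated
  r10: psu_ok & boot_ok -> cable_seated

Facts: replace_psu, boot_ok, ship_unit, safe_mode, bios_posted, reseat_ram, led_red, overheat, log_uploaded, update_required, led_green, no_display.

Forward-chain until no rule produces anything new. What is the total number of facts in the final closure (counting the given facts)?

Round 1 — r4, r6, r7, r9, derive firmware_stale, network_up, fan_spinning, ticket_escalated.
Round 2 — r1, r2, derive temp_high, gpu_fault.
Round 3 — r8, derive power_on.
Round 4 — r5, derive beep_code_3.
Closure: {beep_code_3, bios_posted, boot_ok, fan_spinning, firmware_stale, gpu_fault, led_green, led_red, log_uploaded, network_up, no_display, overheat, power_on, replace_psu, reseat_ram, safe_mode, ship_unit, temp_high, ticket_escalated, update_required} — 20 facts.

20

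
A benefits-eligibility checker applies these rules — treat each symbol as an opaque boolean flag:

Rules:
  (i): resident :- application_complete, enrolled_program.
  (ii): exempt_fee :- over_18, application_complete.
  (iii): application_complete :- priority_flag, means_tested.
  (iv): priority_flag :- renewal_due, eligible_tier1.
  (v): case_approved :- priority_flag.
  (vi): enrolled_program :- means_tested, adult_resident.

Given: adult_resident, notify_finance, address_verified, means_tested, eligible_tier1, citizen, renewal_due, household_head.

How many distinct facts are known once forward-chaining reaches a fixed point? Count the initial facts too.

[1] (iv) [priority_flag :- renewal_due, eligible_tier1.]; (vi) [enrolled_program :- means_tested, adult_resident.]. ⇒ new: priority_flag, enrolled_program.
[2] (iii) [application_complete :- priority_flag, means_tested.]; (v) [case_approved :- priority_flag.]. ⇒ new: application_complete, case_approved.
[3] (i) [resident :- application_complete, enrolled_program.]. ⇒ new: resident.
Closure: {address_verified, adult_resident, application_complete, case_approved, citizen, eligible_tier1, enrolled_program, household_head, means_tested, notify_finance, priority_flag, renewal_due, resident} — 13 facts.

13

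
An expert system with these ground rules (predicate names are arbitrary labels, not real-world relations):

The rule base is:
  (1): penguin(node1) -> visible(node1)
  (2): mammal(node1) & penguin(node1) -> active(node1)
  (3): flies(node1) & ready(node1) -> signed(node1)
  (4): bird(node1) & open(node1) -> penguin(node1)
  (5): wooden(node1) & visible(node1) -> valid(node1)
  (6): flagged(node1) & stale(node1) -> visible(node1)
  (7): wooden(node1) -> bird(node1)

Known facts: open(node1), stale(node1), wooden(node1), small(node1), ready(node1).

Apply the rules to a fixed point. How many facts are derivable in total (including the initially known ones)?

9

Round 1: (7) [wooden(node1) -> bird(node1)]. New: bird(node1).
Round 2: (4) [bird(node1) & open(node1) -> penguin(node1)]. New: penguin(node1).
Round 3: (1) [penguin(node1) -> visible(node1)]. New: visible(node1).
Round 4: (5) [wooden(node1) & visible(node1) -> valid(node1)]. New: valid(node1).
Closure: {bird(node1), open(node1), penguin(node1), ready(node1), small(node1), stale(node1), valid(node1), visible(node1), wooden(node1)} — 9 facts.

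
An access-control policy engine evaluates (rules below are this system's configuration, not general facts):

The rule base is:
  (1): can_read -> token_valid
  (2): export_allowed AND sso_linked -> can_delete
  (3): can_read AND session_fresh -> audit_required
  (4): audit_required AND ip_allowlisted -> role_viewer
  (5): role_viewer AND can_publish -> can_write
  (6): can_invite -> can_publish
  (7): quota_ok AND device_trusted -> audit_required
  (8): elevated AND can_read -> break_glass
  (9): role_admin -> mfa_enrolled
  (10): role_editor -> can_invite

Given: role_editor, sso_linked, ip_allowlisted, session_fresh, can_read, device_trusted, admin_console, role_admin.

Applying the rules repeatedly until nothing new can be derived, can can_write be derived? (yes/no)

yes

Round 1 — (1), (3), (9), (10), derive token_valid, audit_required, mfa_enrolled, can_invite.
Round 2 — (4), (6), derive role_viewer, can_publish.
Round 3 — (5), derive can_write.
can_write appears in round 3, so it is derivable.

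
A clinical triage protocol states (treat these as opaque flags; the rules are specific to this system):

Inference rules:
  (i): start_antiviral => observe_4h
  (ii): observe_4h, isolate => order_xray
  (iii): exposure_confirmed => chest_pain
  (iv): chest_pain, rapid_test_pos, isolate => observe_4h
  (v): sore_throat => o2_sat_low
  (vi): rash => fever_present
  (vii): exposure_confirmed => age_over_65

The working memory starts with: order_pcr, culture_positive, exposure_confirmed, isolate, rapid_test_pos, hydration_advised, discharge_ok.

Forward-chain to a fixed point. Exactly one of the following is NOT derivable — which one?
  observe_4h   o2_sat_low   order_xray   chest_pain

o2_sat_low

Round 1: (iii) [exposure_confirmed => chest_pain]; (vii) [exposure_confirmed => age_over_65]. New: chest_pain, age_over_65.
Round 2: (iv) [chest_pain, rapid_test_pos, isolate => observe_4h]. New: observe_4h.
Round 3: (ii) [observe_4h, isolate => order_xray]. New: order_xray.
Derived: order_xray (round 3), chest_pain (round 1), observe_4h (round 2). o2_sat_low never appears in any round.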